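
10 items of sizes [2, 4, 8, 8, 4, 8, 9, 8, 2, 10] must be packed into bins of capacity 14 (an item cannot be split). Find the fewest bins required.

6

Total = 10 + 9 + 8 + 8 + 8 + 8 + 4 + 4 + 2 + 2 = 63.
Lower bound: ⌈63/14⌉ = 5 bins.
Also, 6 items each exceed 7, and no two of those can share a bin, so at least 6 bins are needed.
A packing using 6 bins:
  bin 1: 10 + 4 = 14
  bin 2: 9 + 4 = 13
  bin 3: 8 + 2 + 2 = 12
  bin 4: 8 = 8
  bin 5: 8 = 8
  bin 6: 8 = 8
This matches the lower bound, so 6 is optimal.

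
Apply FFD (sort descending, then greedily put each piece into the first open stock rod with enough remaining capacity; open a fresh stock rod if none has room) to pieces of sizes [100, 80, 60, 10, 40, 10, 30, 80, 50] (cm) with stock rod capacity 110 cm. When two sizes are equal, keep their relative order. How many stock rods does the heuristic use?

5

Sorted descending: 100, 80, 80, 60, 50, 40, 30, 10, 10.
  100 → stock rod 1 (new)  [load 100/110]
  80 → stock rod 2 (new)  [load 80/110]
  80 → stock rod 3 (new)  [load 80/110]
  60 → stock rod 4 (new)  [load 60/110]
  50 → stock rod 4  [load 110/110]
  40 → stock rod 5 (new)  [load 40/110]
  30 → stock rod 2  [load 110/110]
  10 → stock rod 1  [load 110/110]
  10 → stock rod 3  [load 90/110]
5 stock rods opened.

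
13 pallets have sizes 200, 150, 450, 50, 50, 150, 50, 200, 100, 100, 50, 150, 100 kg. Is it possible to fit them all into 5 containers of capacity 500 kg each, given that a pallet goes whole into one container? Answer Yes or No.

A valid assignment using 4 containers:
  container 1: 450 + 50 = 500
  container 2: 200 + 200 + 100 = 500
  container 3: 150 + 150 + 150 + 50 = 500
  container 4: 100 + 100 + 50 + 50 = 300
That uses only 4 ≤ 5, so 5 containers are enough.

Yes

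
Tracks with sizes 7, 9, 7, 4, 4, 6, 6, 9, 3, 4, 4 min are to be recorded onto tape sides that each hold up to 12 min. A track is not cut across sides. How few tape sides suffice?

Total = 9 + 9 + 7 + 7 + 6 + 6 + 4 + 4 + 4 + 4 + 3 = 63 min.
Lower bound: ⌈63/12⌉ = 6 tape sides.
A packing using 6 tape sides:
  side 1: 9 + 3 = 12
  side 2: 9 = 9
  side 3: 7 + 4 = 11
  side 4: 7 + 4 = 11
  side 5: 6 + 6 = 12
  side 6: 4 + 4 = 8
This matches the lower bound, so 6 is optimal.

6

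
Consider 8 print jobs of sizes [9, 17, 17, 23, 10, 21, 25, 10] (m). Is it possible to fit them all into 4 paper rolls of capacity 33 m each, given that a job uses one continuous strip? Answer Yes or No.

No

Total = 132 m; ⌈132/33⌉ = 4.
5 print jobs each exceed half the capacity and cannot share a roll, forcing at least 5 paper rolls.
At least 5 paper rolls are required, but only 4 are allowed.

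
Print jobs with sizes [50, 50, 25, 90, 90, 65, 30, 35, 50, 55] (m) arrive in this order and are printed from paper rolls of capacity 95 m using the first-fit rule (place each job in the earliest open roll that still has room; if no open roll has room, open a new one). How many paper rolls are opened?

7

  50 → roll 1 (new)  [load 50/95]
  50 → roll 2 (new)  [load 50/95]
  25 → roll 1  [load 75/95]
  90 → roll 3 (new)  [load 90/95]
  90 → roll 4 (new)  [load 90/95]
  65 → roll 5 (new)  [load 65/95]
  30 → roll 2  [load 80/95]
  35 → roll 6 (new)  [load 35/95]
  50 → roll 6  [load 85/95]
  55 → roll 7 (new)  [load 55/95]
7 paper rolls opened.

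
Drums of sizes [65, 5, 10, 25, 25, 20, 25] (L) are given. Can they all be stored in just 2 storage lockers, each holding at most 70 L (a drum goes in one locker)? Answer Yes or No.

Total = 175 L; ⌈175/70⌉ = 3.
At least 3 storage lockers are required, but only 2 are allowed.

No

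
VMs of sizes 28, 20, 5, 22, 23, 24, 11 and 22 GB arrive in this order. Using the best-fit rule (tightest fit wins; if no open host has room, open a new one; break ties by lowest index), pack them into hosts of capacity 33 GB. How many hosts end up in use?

6

  28 → host 1 (new)  [load 28/33]
  20 → host 2 (new)  [load 20/33]
  5 → host 1  [load 33/33]
  22 → host 3 (new)  [load 22/33]
  23 → host 4 (new)  [load 23/33]
  24 → host 5 (new)  [load 24/33]
  11 → host 3  [load 33/33]
  22 → host 6 (new)  [load 22/33]
6 hosts opened.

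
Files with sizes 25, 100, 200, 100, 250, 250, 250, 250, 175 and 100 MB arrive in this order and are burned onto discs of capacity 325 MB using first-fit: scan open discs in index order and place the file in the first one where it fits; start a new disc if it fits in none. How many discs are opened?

  25 → disc 1 (new)  [load 25/325]
  100 → disc 1  [load 125/325]
  200 → disc 1  [load 325/325]
  100 → disc 2 (new)  [load 100/325]
  250 → disc 3 (new)  [load 250/325]
  250 → disc 4 (new)  [load 250/325]
  250 → disc 5 (new)  [load 250/325]
  250 → disc 6 (new)  [load 250/325]
  175 → disc 2  [load 275/325]
  100 → disc 7 (new)  [load 100/325]
7 discs opened.

7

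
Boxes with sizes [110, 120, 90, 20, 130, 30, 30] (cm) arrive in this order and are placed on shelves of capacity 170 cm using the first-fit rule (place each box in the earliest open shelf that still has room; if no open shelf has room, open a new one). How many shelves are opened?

4

  110 → shelf 1 (new)  [load 110/170]
  120 → shelf 2 (new)  [load 120/170]
  90 → shelf 3 (new)  [load 90/170]
  20 → shelf 1  [load 130/170]
  130 → shelf 4 (new)  [load 130/170]
  30 → shelf 1  [load 160/170]
  30 → shelf 2  [load 150/170]
4 shelves opened.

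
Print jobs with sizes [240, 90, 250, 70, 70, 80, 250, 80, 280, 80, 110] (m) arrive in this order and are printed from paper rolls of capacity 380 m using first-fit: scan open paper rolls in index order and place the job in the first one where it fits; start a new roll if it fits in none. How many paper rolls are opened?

5

  240 → roll 1 (new)  [load 240/380]
  90 → roll 1  [load 330/380]
  250 → roll 2 (new)  [load 250/380]
  70 → roll 2  [load 320/380]
  70 → roll 3 (new)  [load 70/380]
  80 → roll 3  [load 150/380]
  250 → roll 4 (new)  [load 250/380]
  80 → roll 3  [load 230/380]
  280 → roll 5 (new)  [load 280/380]
  80 → roll 3  [load 310/380]
  110 → roll 4  [load 360/380]
5 paper rolls opened.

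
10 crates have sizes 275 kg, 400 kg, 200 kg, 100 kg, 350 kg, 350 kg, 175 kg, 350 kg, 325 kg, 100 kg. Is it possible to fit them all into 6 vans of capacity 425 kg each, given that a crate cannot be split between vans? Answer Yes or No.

No

Total = 2625 kg; ⌈2625/425⌉ = 7.
At least 7 vans are required, but only 6 are allowed.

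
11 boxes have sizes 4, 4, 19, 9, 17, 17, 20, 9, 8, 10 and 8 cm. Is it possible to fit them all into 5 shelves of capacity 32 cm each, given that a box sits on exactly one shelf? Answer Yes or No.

A valid assignment using 5 shelves:
  shelf 1: 20 + 10 = 30
  shelf 2: 19 + 9 + 4 = 32
  shelf 3: 17 + 9 + 4 = 30
  shelf 4: 17 + 8 = 25
  shelf 5: 8 = 8
Every load is within 32 cm, so 5 shelves suffice.

Yes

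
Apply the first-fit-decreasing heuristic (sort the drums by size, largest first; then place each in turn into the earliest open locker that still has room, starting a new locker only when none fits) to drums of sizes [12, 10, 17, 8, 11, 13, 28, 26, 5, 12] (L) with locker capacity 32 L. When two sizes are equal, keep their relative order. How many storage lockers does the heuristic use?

Sorted descending: 28, 26, 17, 13, 12, 12, 11, 10, 8, 5.
  28 → locker 1 (new)  [load 28/32]
  26 → locker 2 (new)  [load 26/32]
  17 → locker 3 (new)  [load 17/32]
  13 → locker 3  [load 30/32]
  12 → locker 4 (new)  [load 12/32]
  12 → locker 4  [load 24/32]
  11 → locker 5 (new)  [load 11/32]
  10 → locker 5  [load 21/32]
  8 → locker 4  [load 32/32]
  5 → locker 2  [load 31/32]
5 storage lockers opened.

5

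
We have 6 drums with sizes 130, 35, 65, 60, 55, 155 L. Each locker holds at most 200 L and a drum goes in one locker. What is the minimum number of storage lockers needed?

3

Total = 155 + 130 + 65 + 60 + 55 + 35 = 500 L.
Lower bound: ⌈500/200⌉ = 3 storage lockers.
A packing using 3 storage lockers:
  locker 1: 155 + 35 = 190
  locker 2: 130 + 65 = 195
  locker 3: 60 + 55 = 115
This matches the lower bound, so 3 is optimal.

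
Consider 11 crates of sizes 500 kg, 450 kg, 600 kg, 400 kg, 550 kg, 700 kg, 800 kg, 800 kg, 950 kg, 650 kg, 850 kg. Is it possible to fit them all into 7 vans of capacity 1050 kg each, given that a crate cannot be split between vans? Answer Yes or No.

No

Total = 7250 kg; ⌈7250/1050⌉ = 7.
8 crates each exceed half the capacity and cannot share a van, forcing at least 8 vans.
At least 8 vans are required, but only 7 are allowed.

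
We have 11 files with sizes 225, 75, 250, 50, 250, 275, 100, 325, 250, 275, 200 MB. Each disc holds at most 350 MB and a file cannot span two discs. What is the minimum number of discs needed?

8

Total = 325 + 275 + 275 + 250 + 250 + 250 + 225 + 200 + 100 + 75 + 50 = 2275 MB.
Lower bound: ⌈2275/350⌉ = 7 discs.
Also, 8 files each exceed 175 MB, and no two of those can share a disc, so at least 8 discs are needed.
A packing using 8 discs:
  disc 1: 325 = 325
  disc 2: 275 + 75 = 350
  disc 3: 275 + 50 = 325
  disc 4: 250 + 100 = 350
  disc 5: 250 = 250
  disc 6: 250 = 250
  disc 7: 225 = 225
  disc 8: 200 = 200
This matches the lower bound, so 8 is optimal.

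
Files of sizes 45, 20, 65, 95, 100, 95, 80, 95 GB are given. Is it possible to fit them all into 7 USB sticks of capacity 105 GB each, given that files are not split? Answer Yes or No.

A valid assignment using 7 USB sticks:
  USB stick 1: 100 = 100
  USB stick 2: 95 = 95
  USB stick 3: 95 = 95
  USB stick 4: 95 = 95
  USB stick 5: 80 + 20 = 100
  USB stick 6: 65 = 65
  USB stick 7: 45 = 45
Every load is within 105 GB, so 7 USB sticks suffice.

Yes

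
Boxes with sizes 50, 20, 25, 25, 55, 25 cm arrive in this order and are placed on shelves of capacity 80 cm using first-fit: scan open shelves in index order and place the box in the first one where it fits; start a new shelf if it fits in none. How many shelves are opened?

3

  50 → shelf 1 (new)  [load 50/80]
  20 → shelf 1  [load 70/80]
  25 → shelf 2 (new)  [load 25/80]
  25 → shelf 2  [load 50/80]
  55 → shelf 3 (new)  [load 55/80]
  25 → shelf 2  [load 75/80]
3 shelves opened.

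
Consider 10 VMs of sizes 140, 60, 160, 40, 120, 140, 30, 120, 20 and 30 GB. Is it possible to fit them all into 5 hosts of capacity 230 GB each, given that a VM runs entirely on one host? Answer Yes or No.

A valid assignment using 5 hosts:
  host 1: 160 + 60 = 220
  host 2: 140 + 40 + 30 + 20 = 230
  host 3: 140 + 30 = 170
  host 4: 120 = 120
  host 5: 120 = 120
Every load is within 230 GB, so 5 hosts suffice.

Yes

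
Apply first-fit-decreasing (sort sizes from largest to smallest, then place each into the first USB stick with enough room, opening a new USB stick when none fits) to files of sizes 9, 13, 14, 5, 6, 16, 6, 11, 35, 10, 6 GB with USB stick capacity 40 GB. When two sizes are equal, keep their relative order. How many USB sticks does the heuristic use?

4

Sorted descending: 35, 16, 14, 13, 11, 10, 9, 6, 6, 6, 5.
  35 → USB stick 1 (new)  [load 35/40]
  16 → USB stick 2 (new)  [load 16/40]
  14 → USB stick 2  [load 30/40]
  13 → USB stick 3 (new)  [load 13/40]
  11 → USB stick 3  [load 24/40]
  10 → USB stick 2  [load 40/40]
  9 → USB stick 3  [load 33/40]
  6 → USB stick 3  [load 39/40]
  6 → USB stick 4 (new)  [load 6/40]
  6 → USB stick 4  [load 12/40]
  5 → USB stick 1  [load 40/40]
4 USB sticks opened.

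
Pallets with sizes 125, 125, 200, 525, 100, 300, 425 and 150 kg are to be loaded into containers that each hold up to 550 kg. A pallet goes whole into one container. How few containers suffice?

4

Total = 525 + 425 + 300 + 200 + 150 + 125 + 125 + 100 = 1950 kg.
Lower bound: ⌈1950/550⌉ = 4 containers.
A packing using 4 containers:
  container 1: 525 = 525
  container 2: 425 + 125 = 550
  container 3: 300 + 200 = 500
  container 4: 150 + 125 + 100 = 375
This matches the lower bound, so 4 is optimal.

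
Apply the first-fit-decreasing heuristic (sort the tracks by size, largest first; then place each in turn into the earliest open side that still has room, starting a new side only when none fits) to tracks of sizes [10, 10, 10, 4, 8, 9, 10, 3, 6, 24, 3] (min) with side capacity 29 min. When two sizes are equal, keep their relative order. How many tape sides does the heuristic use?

4

Sorted descending: 24, 10, 10, 10, 10, 9, 8, 6, 4, 3, 3.
  24 → side 1 (new)  [load 24/29]
  10 → side 2 (new)  [load 10/29]
  10 → side 2  [load 20/29]
  10 → side 3 (new)  [load 10/29]
  10 → side 3  [load 20/29]
  9 → side 2  [load 29/29]
  8 → side 3  [load 28/29]
  6 → side 4 (new)  [load 6/29]
  4 → side 1  [load 28/29]
  3 → side 4  [load 9/29]
  3 → side 4  [load 12/29]
4 tape sides opened.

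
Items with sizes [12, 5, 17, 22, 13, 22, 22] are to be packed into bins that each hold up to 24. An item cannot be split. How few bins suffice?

Total = 22 + 22 + 22 + 17 + 13 + 12 + 5 = 113.
Lower bound: ⌈113/24⌉ = 5 bins.
A packing using 6 bins:
  bin 1: 22 = 22
  bin 2: 22 = 22
  bin 3: 22 = 22
  bin 4: 17 + 5 = 22
  bin 5: 13 = 13
  bin 6: 12 = 12
No arrangement into 5 bins stays within capacity, so 6 is optimal.

6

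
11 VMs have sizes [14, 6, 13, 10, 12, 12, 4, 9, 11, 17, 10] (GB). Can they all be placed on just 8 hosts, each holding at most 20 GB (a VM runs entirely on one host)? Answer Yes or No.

Yes

A valid assignment using 7 hosts:
  host 1: 17 = 17
  host 2: 14 + 6 = 20
  host 3: 13 + 4 = 17
  host 4: 12 = 12
  host 5: 12 = 12
  host 6: 11 + 9 = 20
  host 7: 10 + 10 = 20
That uses only 7 ≤ 8, so 8 hosts are enough.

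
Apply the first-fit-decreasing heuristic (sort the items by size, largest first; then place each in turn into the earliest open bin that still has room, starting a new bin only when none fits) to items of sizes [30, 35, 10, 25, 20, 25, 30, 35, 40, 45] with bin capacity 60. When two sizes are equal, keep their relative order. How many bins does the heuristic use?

5

Sorted descending: 45, 40, 35, 35, 30, 30, 25, 25, 20, 10.
  45 → bin 1 (new)  [load 45/60]
  40 → bin 2 (new)  [load 40/60]
  35 → bin 3 (new)  [load 35/60]
  35 → bin 4 (new)  [load 35/60]
  30 → bin 5 (new)  [load 30/60]
  30 → bin 5  [load 60/60]
  25 → bin 3  [load 60/60]
  25 → bin 4  [load 60/60]
  20 → bin 2  [load 60/60]
  10 → bin 1  [load 55/60]
5 bins opened.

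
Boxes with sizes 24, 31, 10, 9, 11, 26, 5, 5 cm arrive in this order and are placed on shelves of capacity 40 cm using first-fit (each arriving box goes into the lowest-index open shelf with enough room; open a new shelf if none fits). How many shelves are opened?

4

  24 → shelf 1 (new)  [load 24/40]
  31 → shelf 2 (new)  [load 31/40]
  10 → shelf 1  [load 34/40]
  9 → shelf 2  [load 40/40]
  11 → shelf 3 (new)  [load 11/40]
  26 → shelf 3  [load 37/40]
  5 → shelf 1  [load 39/40]
  5 → shelf 4 (new)  [load 5/40]
4 shelves opened.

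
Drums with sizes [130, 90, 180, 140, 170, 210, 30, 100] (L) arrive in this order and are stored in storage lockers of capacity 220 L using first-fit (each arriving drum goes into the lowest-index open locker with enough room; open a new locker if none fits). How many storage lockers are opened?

6

  130 → locker 1 (new)  [load 130/220]
  90 → locker 1  [load 220/220]
  180 → locker 2 (new)  [load 180/220]
  140 → locker 3 (new)  [load 140/220]
  170 → locker 4 (new)  [load 170/220]
  210 → locker 5 (new)  [load 210/220]
  30 → locker 2  [load 210/220]
  100 → locker 6 (new)  [load 100/220]
6 storage lockers opened.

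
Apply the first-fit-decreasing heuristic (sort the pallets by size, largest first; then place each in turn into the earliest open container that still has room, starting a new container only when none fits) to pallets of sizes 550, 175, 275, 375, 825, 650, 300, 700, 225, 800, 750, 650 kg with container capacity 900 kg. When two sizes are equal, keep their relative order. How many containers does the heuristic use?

Sorted descending: 825, 800, 750, 700, 650, 650, 550, 375, 300, 275, 225, 175.
  825 → container 1 (new)  [load 825/900]
  800 → container 2 (new)  [load 800/900]
  750 → container 3 (new)  [load 750/900]
  700 → container 4 (new)  [load 700/900]
  650 → container 5 (new)  [load 650/900]
  650 → container 6 (new)  [load 650/900]
  550 → container 7 (new)  [load 550/900]
  375 → container 8 (new)  [load 375/900]
  300 → container 7  [load 850/900]
  275 → container 8  [load 650/900]
  225 → container 5  [load 875/900]
  175 → container 4  [load 875/900]
8 containers opened.

8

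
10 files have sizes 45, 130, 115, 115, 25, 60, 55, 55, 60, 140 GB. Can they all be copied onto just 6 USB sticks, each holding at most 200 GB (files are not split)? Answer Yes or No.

Yes

A valid assignment using 5 USB sticks:
  USB stick 1: 140 + 60 = 200
  USB stick 2: 130 + 60 = 190
  USB stick 3: 115 + 55 + 25 = 195
  USB stick 4: 115 + 55 = 170
  USB stick 5: 45 = 45
That uses only 5 ≤ 6, so 6 USB sticks are enough.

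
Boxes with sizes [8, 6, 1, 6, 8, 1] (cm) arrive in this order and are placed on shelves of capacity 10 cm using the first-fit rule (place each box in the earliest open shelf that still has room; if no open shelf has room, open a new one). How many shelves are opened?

  8 → shelf 1 (new)  [load 8/10]
  6 → shelf 2 (new)  [load 6/10]
  1 → shelf 1  [load 9/10]
  6 → shelf 3 (new)  [load 6/10]
  8 → shelf 4 (new)  [load 8/10]
  1 → shelf 1  [load 10/10]
4 shelves opened.

4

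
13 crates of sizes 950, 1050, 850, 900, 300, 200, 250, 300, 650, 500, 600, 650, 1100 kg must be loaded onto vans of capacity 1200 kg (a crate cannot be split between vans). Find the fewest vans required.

8

Total = 1100 + 1050 + 950 + 900 + 850 + 650 + 650 + 600 + 500 + 300 + 300 + 250 + 200 = 8300 kg.
Lower bound: ⌈8300/1200⌉ = 7 vans.
A packing using 8 vans:
  van 1: 1100 = 1100
  van 2: 1050 = 1050
  van 3: 950 + 250 = 1200
  van 4: 900 + 300 = 1200
  van 5: 850 + 300 = 1150
  van 6: 650 + 500 = 1150
  van 7: 650 + 200 = 850
  van 8: 600 = 600
No arrangement into 7 vans stays within capacity, so 8 is optimal.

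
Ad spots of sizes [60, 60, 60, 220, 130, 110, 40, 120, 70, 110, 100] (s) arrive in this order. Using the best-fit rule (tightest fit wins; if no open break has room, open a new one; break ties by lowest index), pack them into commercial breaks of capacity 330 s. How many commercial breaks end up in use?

4

  60 → break 1 (new)  [load 60/330]
  60 → break 1  [load 120/330]
  60 → break 1  [load 180/330]
  220 → break 2 (new)  [load 220/330]
  130 → break 1  [load 310/330]
  110 → break 2  [load 330/330]
  40 → break 3 (new)  [load 40/330]
  120 → break 3  [load 160/330]
  70 → break 3  [load 230/330]
  110 → break 4 (new)  [load 110/330]
  100 → break 3  [load 330/330]
4 commercial breaks opened.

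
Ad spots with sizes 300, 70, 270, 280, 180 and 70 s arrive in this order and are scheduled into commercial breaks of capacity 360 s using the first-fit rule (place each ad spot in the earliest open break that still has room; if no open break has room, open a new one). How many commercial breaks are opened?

4

  300 → break 1 (new)  [load 300/360]
  70 → break 2 (new)  [load 70/360]
  270 → break 2  [load 340/360]
  280 → break 3 (new)  [load 280/360]
  180 → break 4 (new)  [load 180/360]
  70 → break 3  [load 350/360]
4 commercial breaks opened.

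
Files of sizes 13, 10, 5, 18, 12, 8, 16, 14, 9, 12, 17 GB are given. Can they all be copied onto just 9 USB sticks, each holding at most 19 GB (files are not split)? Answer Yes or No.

A valid assignment using 9 USB sticks:
  USB stick 1: 18 = 18
  USB stick 2: 17 = 17
  USB stick 3: 16 = 16
  USB stick 4: 14 + 5 = 19
  USB stick 5: 13 = 13
  USB stick 6: 12 = 12
  USB stick 7: 12 = 12
  USB stick 8: 10 + 9 = 19
  USB stick 9: 8 = 8
Every load is within 19 GB, so 9 USB sticks suffice.

Yes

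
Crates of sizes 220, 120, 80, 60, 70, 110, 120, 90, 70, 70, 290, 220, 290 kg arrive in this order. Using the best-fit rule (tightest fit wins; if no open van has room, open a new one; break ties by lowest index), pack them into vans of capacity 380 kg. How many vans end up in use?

6

  220 → van 1 (new)  [load 220/380]
  120 → van 1  [load 340/380]
  80 → van 2 (new)  [load 80/380]
  60 → van 2  [load 140/380]
  70 → van 2  [load 210/380]
  110 → van 2  [load 320/380]
  120 → van 3 (new)  [load 120/380]
  90 → van 3  [load 210/380]
  70 → van 3  [load 280/380]
  70 → van 3  [load 350/380]
  290 → van 4 (new)  [load 290/380]
  220 → van 5 (new)  [load 220/380]
  290 → van 6 (new)  [load 290/380]
6 vans opened.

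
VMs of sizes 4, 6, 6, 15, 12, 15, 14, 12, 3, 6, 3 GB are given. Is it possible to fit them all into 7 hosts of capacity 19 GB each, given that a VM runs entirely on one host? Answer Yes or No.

Yes

A valid assignment using 6 hosts:
  host 1: 15 + 4 = 19
  host 2: 15 + 3 = 18
  host 3: 14 + 3 = 17
  host 4: 12 + 6 = 18
  host 5: 12 + 6 = 18
  host 6: 6 = 6
That uses only 6 ≤ 7, so 7 hosts are enough.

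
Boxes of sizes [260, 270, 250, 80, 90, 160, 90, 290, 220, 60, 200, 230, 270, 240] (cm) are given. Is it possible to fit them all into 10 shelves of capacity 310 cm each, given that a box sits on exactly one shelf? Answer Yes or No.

Yes

A valid assignment using 10 shelves:
  shelf 1: 290 = 290
  shelf 2: 270 = 270
  shelf 3: 270 = 270
  shelf 4: 260 = 260
  shelf 5: 250 + 60 = 310
  shelf 6: 240 = 240
  shelf 7: 230 + 80 = 310
  shelf 8: 220 + 90 = 310
  shelf 9: 200 + 90 = 290
  shelf 10: 160 = 160
Every load is within 310 cm, so 10 shelves suffice.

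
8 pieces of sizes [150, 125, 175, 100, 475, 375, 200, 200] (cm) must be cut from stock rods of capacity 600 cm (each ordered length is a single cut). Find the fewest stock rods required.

4

Total = 475 + 375 + 200 + 200 + 175 + 150 + 125 + 100 = 1800 cm.
Lower bound: ⌈1800/600⌉ = 3 stock rods.
A packing using 4 stock rods:
  stock rod 1: 475 + 125 = 600
  stock rod 2: 375 + 200 = 575
  stock rod 3: 200 + 175 + 150 = 525
  stock rod 4: 100 = 100
No arrangement into 3 stock rods stays within capacity, so 4 is optimal.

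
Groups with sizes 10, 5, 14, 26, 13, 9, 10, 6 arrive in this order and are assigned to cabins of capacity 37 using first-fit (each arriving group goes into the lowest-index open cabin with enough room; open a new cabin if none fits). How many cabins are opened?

3

  10 → cabin 1 (new)  [load 10/37]
  5 → cabin 1  [load 15/37]
  14 → cabin 1  [load 29/37]
  26 → cabin 2 (new)  [load 26/37]
  13 → cabin 3 (new)  [load 13/37]
  9 → cabin 2  [load 35/37]
  10 → cabin 3  [load 23/37]
  6 → cabin 1  [load 35/37]
3 cabins opened.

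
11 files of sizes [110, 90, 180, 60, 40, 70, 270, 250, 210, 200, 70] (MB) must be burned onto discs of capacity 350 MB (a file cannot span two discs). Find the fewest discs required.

Total = 270 + 250 + 210 + 200 + 180 + 110 + 90 + 70 + 70 + 60 + 40 = 1550 MB.
Lower bound: ⌈1550/350⌉ = 5 discs.
A packing using 5 discs:
  disc 1: 270 + 70 = 340
  disc 2: 250 + 90 = 340
  disc 3: 210 + 110 = 320
  disc 4: 200 + 70 + 60 = 330
  disc 5: 180 + 40 = 220
This matches the lower bound, so 5 is optimal.

5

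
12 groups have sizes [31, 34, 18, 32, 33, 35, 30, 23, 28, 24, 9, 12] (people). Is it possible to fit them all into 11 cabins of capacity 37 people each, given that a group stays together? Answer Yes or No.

A valid assignment using 10 cabins:
  cabin 1: 35 = 35
  cabin 2: 34 = 34
  cabin 3: 33 = 33
  cabin 4: 32 = 32
  cabin 5: 31 = 31
  cabin 6: 30 = 30
  cabin 7: 28 + 9 = 37
  cabin 8: 24 + 12 = 36
  cabin 9: 23 = 23
  cabin 10: 18 = 18
That uses only 10 ≤ 11, so 11 cabins are enough.

Yes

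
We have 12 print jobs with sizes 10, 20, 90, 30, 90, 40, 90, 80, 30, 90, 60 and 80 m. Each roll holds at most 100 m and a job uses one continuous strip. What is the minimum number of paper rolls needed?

8

Total = 90 + 90 + 90 + 90 + 80 + 80 + 60 + 40 + 30 + 30 + 20 + 10 = 710 m.
Lower bound: ⌈710/100⌉ = 8 paper rolls.
A packing using 8 paper rolls:
  roll 1: 90 + 10 = 100
  roll 2: 90 = 90
  roll 3: 90 = 90
  roll 4: 90 = 90
  roll 5: 80 + 20 = 100
  roll 6: 80 = 80
  roll 7: 60 + 40 = 100
  roll 8: 30 + 30 = 60
This matches the lower bound, so 8 is optimal.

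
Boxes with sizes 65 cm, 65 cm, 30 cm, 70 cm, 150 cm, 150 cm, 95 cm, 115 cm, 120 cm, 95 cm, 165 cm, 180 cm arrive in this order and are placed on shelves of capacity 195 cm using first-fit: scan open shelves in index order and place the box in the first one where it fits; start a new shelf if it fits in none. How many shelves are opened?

9

  65 → shelf 1 (new)  [load 65/195]
  65 → shelf 1  [load 130/195]
  30 → shelf 1  [load 160/195]
  70 → shelf 2 (new)  [load 70/195]
  150 → shelf 3 (new)  [load 150/195]
  150 → shelf 4 (new)  [load 150/195]
  95 → shelf 2  [load 165/195]
  115 → shelf 5 (new)  [load 115/195]
  120 → shelf 6 (new)  [load 120/195]
  95 → shelf 7 (new)  [load 95/195]
  165 → shelf 8 (new)  [load 165/195]
  180 → shelf 9 (new)  [load 180/195]
9 shelves opened.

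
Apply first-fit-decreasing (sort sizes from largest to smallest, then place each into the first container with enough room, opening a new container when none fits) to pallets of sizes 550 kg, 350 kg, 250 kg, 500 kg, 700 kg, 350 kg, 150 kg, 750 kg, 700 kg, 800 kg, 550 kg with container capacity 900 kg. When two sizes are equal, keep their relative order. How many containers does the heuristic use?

Sorted descending: 800, 750, 700, 700, 550, 550, 500, 350, 350, 250, 150.
  800 → container 1 (new)  [load 800/900]
  750 → container 2 (new)  [load 750/900]
  700 → container 3 (new)  [load 700/900]
  700 → container 4 (new)  [load 700/900]
  550 → container 5 (new)  [load 550/900]
  550 → container 6 (new)  [load 550/900]
  500 → container 7 (new)  [load 500/900]
  350 → container 5  [load 900/900]
  350 → container 6  [load 900/900]
  250 → container 7  [load 750/900]
  150 → container 2  [load 900/900]
7 containers opened.

7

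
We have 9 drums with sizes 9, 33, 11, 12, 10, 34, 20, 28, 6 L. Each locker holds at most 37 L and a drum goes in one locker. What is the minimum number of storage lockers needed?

Total = 34 + 33 + 28 + 20 + 12 + 11 + 10 + 9 + 6 = 163 L.
Lower bound: ⌈163/37⌉ = 5 storage lockers.
A packing using 5 storage lockers:
  locker 1: 34 = 34
  locker 2: 33 = 33
  locker 3: 28 + 9 = 37
  locker 4: 20 + 12 = 32
  locker 5: 11 + 10 + 6 = 27
This matches the lower bound, so 5 is optimal.

5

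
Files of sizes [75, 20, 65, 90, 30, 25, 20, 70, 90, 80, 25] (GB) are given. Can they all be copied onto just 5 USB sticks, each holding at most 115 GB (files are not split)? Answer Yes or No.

Total = 590 GB; ⌈590/115⌉ = 6.
At least 6 USB sticks are required, but only 5 are allowed.

No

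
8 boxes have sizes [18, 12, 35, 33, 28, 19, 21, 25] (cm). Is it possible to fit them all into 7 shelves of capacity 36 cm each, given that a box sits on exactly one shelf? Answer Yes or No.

Yes

A valid assignment using 7 shelves:
  shelf 1: 35 = 35
  shelf 2: 33 = 33
  shelf 3: 28 = 28
  shelf 4: 25 = 25
  shelf 5: 21 + 12 = 33
  shelf 6: 19 = 19
  shelf 7: 18 = 18
Every load is within 36 cm, so 7 shelves suffice.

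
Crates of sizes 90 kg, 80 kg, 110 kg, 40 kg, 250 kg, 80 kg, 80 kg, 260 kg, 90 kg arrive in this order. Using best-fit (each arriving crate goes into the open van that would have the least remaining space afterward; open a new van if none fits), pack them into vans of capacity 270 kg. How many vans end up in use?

5

  90 → van 1 (new)  [load 90/270]
  80 → van 1  [load 170/270]
  110 → van 2 (new)  [load 110/270]
  40 → van 1  [load 210/270]
  250 → van 3 (new)  [load 250/270]
  80 → van 2  [load 190/270]
  80 → van 2  [load 270/270]
  260 → van 4 (new)  [load 260/270]
  90 → van 5 (new)  [load 90/270]
5 vans opened.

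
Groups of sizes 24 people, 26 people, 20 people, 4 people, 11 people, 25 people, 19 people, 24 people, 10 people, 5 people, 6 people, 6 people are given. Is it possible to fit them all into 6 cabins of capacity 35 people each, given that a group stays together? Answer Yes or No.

Yes

A valid assignment using 6 cabins:
  cabin 1: 26 + 6 = 32
  cabin 2: 25 + 10 = 35
  cabin 3: 24 + 11 = 35
  cabin 4: 24 + 6 + 5 = 35
  cabin 5: 20 + 4 = 24
  cabin 6: 19 = 19
Every load is within 35 people, so 6 cabins suffice.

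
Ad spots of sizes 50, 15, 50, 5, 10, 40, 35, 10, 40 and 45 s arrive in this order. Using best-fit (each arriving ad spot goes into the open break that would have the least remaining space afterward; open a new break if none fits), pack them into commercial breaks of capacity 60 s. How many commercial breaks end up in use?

6

  50 → break 1 (new)  [load 50/60]
  15 → break 2 (new)  [load 15/60]
  50 → break 3 (new)  [load 50/60]
  5 → break 1  [load 55/60]
  10 → break 3  [load 60/60]
  40 → break 2  [load 55/60]
  35 → break 4 (new)  [load 35/60]
  10 → break 4  [load 45/60]
  40 → break 5 (new)  [load 40/60]
  45 → break 6 (new)  [load 45/60]
6 commercial breaks opened.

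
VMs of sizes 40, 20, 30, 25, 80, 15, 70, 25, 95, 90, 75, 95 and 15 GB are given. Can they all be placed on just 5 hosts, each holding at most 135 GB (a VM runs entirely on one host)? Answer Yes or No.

Total = 675 GB; ⌈675/135⌉ = 5.
6 VMs each exceed half the capacity and cannot share a host, forcing at least 6 hosts.
At least 6 hosts are required, but only 5 are allowed.

No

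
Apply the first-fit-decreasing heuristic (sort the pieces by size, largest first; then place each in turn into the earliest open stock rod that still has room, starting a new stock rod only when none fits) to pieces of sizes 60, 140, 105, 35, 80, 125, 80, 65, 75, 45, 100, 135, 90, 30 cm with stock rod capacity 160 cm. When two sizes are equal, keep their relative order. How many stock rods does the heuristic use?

Sorted descending: 140, 135, 125, 105, 100, 90, 80, 80, 75, 65, 60, 45, 35, 30.
  140 → stock rod 1 (new)  [load 140/160]
  135 → stock rod 2 (new)  [load 135/160]
  125 → stock rod 3 (new)  [load 125/160]
  105 → stock rod 4 (new)  [load 105/160]
  100 → stock rod 5 (new)  [load 100/160]
  90 → stock rod 6 (new)  [load 90/160]
  80 → stock rod 7 (new)  [load 80/160]
  80 → stock rod 7  [load 160/160]
  75 → stock rod 8 (new)  [load 75/160]
  65 → stock rod 6  [load 155/160]
  60 → stock rod 5  [load 160/160]
  45 → stock rod 4  [load 150/160]
  35 → stock rod 3  [load 160/160]
  30 → stock rod 8  [load 105/160]
8 stock rods opened.

8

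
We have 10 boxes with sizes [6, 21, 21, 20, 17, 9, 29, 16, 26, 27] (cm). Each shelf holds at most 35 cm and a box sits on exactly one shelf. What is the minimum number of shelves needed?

7

Total = 29 + 27 + 26 + 21 + 21 + 20 + 17 + 16 + 9 + 6 = 192 cm.
Lower bound: ⌈192/35⌉ = 6 shelves.
A packing using 7 shelves:
  shelf 1: 29 + 6 = 35
  shelf 2: 27 = 27
  shelf 3: 26 + 9 = 35
  shelf 4: 21 = 21
  shelf 5: 21 = 21
  shelf 6: 20 = 20
  shelf 7: 17 + 16 = 33
No arrangement into 6 shelves stays within capacity, so 7 is optimal.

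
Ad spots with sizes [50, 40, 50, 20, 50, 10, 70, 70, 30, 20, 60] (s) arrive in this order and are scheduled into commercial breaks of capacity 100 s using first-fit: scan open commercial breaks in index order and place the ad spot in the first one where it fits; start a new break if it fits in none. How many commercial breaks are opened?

6

  50 → break 1 (new)  [load 50/100]
  40 → break 1  [load 90/100]
  50 → break 2 (new)  [load 50/100]
  20 → break 2  [load 70/100]
  50 → break 3 (new)  [load 50/100]
  10 → break 1  [load 100/100]
  70 → break 4 (new)  [load 70/100]
  70 → break 5 (new)  [load 70/100]
  30 → break 2  [load 100/100]
  20 → break 3  [load 70/100]
  60 → break 6 (new)  [load 60/100]
6 commercial breaks opened.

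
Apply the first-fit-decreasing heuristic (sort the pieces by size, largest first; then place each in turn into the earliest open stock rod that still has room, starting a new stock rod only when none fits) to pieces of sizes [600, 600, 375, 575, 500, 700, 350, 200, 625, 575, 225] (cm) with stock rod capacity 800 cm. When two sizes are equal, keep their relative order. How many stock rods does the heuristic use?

8

Sorted descending: 700, 625, 600, 600, 575, 575, 500, 375, 350, 225, 200.
  700 → stock rod 1 (new)  [load 700/800]
  625 → stock rod 2 (new)  [load 625/800]
  600 → stock rod 3 (new)  [load 600/800]
  600 → stock rod 4 (new)  [load 600/800]
  575 → stock rod 5 (new)  [load 575/800]
  575 → stock rod 6 (new)  [load 575/800]
  500 → stock rod 7 (new)  [load 500/800]
  375 → stock rod 8 (new)  [load 375/800]
  350 → stock rod 8  [load 725/800]
  225 → stock rod 5  [load 800/800]
  200 → stock rod 3  [load 800/800]
8 stock rods opened.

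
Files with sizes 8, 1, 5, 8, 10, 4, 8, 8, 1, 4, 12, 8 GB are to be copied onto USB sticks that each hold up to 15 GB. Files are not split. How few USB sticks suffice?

Total = 12 + 10 + 8 + 8 + 8 + 8 + 8 + 5 + 4 + 4 + 1 + 1 = 77 GB.
Lower bound: ⌈77/15⌉ = 6 USB sticks.
Also, 7 files each exceed 15/2 GB, and no two of those can share a USB stick, so at least 7 USB sticks are needed.
A packing using 7 USB sticks:
  USB stick 1: 12 + 1 + 1 = 14
  USB stick 2: 10 + 5 = 15
  USB stick 3: 8 + 4 = 12
  USB stick 4: 8 + 4 = 12
  USB stick 5: 8 = 8
  USB stick 6: 8 = 8
  USB stick 7: 8 = 8
This matches the lower bound, so 7 is optimal.

7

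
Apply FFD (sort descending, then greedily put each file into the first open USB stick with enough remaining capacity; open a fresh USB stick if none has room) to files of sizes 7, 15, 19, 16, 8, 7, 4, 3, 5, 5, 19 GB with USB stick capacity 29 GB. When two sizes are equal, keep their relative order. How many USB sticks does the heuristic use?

Sorted descending: 19, 19, 16, 15, 8, 7, 7, 5, 5, 4, 3.
  19 → USB stick 1 (new)  [load 19/29]
  19 → USB stick 2 (new)  [load 19/29]
  16 → USB stick 3 (new)  [load 16/29]
  15 → USB stick 4 (new)  [load 15/29]
  8 → USB stick 1  [load 27/29]
  7 → USB stick 2  [load 26/29]
  7 → USB stick 3  [load 23/29]
  5 → USB stick 3  [load 28/29]
  5 → USB stick 4  [load 20/29]
  4 → USB stick 4  [load 24/29]
  3 → USB stick 2  [load 29/29]
4 USB sticks opened.

4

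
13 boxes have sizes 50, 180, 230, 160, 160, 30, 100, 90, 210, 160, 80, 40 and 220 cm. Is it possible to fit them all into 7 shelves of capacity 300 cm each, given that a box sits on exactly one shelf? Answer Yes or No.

A valid assignment using 7 shelves:
  shelf 1: 230 + 50 = 280
  shelf 2: 220 + 80 = 300
  shelf 3: 210 + 90 = 300
  shelf 4: 180 + 100 = 280
  shelf 5: 160 + 40 + 30 = 230
  shelf 6: 160 = 160
  shelf 7: 160 = 160
Every load is within 300 cm, so 7 shelves suffice.

Yes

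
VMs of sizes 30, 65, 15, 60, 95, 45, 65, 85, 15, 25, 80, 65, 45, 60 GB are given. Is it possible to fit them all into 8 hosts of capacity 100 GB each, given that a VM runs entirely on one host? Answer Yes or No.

No

Total = 750 GB; ⌈750/100⌉ = 8.
The bound of 8 does not rule out 8, but exhaustive search shows no assignment into 8 hosts of capacity 100 GB exists — the minimum is 9.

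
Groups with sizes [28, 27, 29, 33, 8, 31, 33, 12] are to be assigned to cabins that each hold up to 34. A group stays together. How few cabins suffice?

7

Total = 33 + 33 + 31 + 29 + 28 + 27 + 12 + 8 = 201.
Lower bound: ⌈201/34⌉ = 6 cabins.
A packing using 7 cabins:
  cabin 1: 33 = 33
  cabin 2: 33 = 33
  cabin 3: 31 = 31
  cabin 4: 29 = 29
  cabin 5: 28 = 28
  cabin 6: 27 = 27
  cabin 7: 12 + 8 = 20
No arrangement into 6 cabins stays within capacity, so 7 is optimal.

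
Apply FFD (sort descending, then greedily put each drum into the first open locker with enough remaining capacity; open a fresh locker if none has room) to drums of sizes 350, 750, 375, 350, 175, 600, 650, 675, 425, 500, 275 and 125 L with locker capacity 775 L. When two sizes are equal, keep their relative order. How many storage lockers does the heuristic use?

Sorted descending: 750, 675, 650, 600, 500, 425, 375, 350, 350, 275, 175, 125.
  750 → locker 1 (new)  [load 750/775]
  675 → locker 2 (new)  [load 675/775]
  650 → locker 3 (new)  [load 650/775]
  600 → locker 4 (new)  [load 600/775]
  500 → locker 5 (new)  [load 500/775]
  425 → locker 6 (new)  [load 425/775]
  375 → locker 7 (new)  [load 375/775]
  350 → locker 6  [load 775/775]
  350 → locker 7  [load 725/775]
  275 → locker 5  [load 775/775]
  175 → locker 4  [load 775/775]
  125 → locker 3  [load 775/775]
7 storage lockers opened.

7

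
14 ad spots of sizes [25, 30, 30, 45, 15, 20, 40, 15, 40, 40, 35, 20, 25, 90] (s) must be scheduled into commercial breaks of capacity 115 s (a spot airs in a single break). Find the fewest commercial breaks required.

5

Total = 90 + 45 + 40 + 40 + 40 + 35 + 30 + 30 + 25 + 25 + 20 + 20 + 15 + 15 = 470 s.
Lower bound: ⌈470/115⌉ = 5 commercial breaks.
A packing using 5 commercial breaks:
  break 1: 90 + 25 = 115
  break 2: 45 + 40 + 30 = 115
  break 3: 40 + 40 + 35 = 115
  break 4: 30 + 25 + 20 + 20 + 15 = 110
  break 5: 15 = 15
This matches the lower bound, so 5 is optimal.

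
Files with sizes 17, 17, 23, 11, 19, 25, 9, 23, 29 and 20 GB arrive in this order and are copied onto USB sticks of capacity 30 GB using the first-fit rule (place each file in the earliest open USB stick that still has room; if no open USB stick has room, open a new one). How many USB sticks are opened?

8

  17 → USB stick 1 (new)  [load 17/30]
  17 → USB stick 2 (new)  [load 17/30]
  23 → USB stick 3 (new)  [load 23/30]
  11 → USB stick 1  [load 28/30]
  19 → USB stick 4 (new)  [load 19/30]
  25 → USB stick 5 (new)  [load 25/30]
  9 → USB stick 2  [load 26/30]
  23 → USB stick 6 (new)  [load 23/30]
  29 → USB stick 7 (new)  [load 29/30]
  20 → USB stick 8 (new)  [load 20/30]
8 USB sticks opened.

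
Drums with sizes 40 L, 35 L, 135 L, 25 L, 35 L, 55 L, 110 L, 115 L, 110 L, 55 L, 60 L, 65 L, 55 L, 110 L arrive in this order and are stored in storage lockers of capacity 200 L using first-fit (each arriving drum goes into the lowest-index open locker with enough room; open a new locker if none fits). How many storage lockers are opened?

6

  40 → locker 1 (new)  [load 40/200]
  35 → locker 1  [load 75/200]
  135 → locker 2 (new)  [load 135/200]
  25 → locker 1  [load 100/200]
  35 → locker 1  [load 135/200]
  55 → locker 1  [load 190/200]
  110 → locker 3 (new)  [load 110/200]
  115 → locker 4 (new)  [load 115/200]
  110 → locker 5 (new)  [load 110/200]
  55 → locker 2  [load 190/200]
  60 → locker 3  [load 170/200]
  65 → locker 4  [load 180/200]
  55 → locker 5  [load 165/200]
  110 → locker 6 (new)  [load 110/200]
6 storage lockers opened.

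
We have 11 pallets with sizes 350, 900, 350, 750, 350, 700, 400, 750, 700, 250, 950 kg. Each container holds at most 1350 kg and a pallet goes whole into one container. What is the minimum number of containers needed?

6

Total = 950 + 900 + 750 + 750 + 700 + 700 + 400 + 350 + 350 + 350 + 250 = 6450 kg.
Lower bound: ⌈6450/1350⌉ = 5 containers.
Also, 6 pallets each exceed 675 kg, and no two of those can share a container, so at least 6 containers are needed.
A packing using 6 containers:
  container 1: 950 + 400 = 1350
  container 2: 900 + 350 = 1250
  container 3: 750 + 350 + 250 = 1350
  container 4: 750 + 350 = 1100
  container 5: 700 = 700
  container 6: 700 = 700
This matches the lower bound, so 6 is optimal.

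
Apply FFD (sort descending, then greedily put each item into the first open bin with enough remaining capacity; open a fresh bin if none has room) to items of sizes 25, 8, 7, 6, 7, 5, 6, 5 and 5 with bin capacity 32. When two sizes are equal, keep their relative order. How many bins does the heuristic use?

3

Sorted descending: 25, 8, 7, 7, 6, 6, 5, 5, 5.
  25 → bin 1 (new)  [load 25/32]
  8 → bin 2 (new)  [load 8/32]
  7 → bin 1  [load 32/32]
  7 → bin 2  [load 15/32]
  6 → bin 2  [load 21/32]
  6 → bin 2  [load 27/32]
  5 → bin 2  [load 32/32]
  5 → bin 3 (new)  [load 5/32]
  5 → bin 3  [load 10/32]
3 bins opened.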